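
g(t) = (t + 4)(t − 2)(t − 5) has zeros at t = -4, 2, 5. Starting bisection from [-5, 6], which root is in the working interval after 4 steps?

-4

g(0.5) = 30.375 > 0, so the root lies in [-5, 0.5]
g(-2.25) = 53.921875 > 0, so the root lies in [-5, -2.25]
g(-3.625) = 18.193359 > 0, so the root lies in [-5, -3.625]
g(-4.3125) = -18.3704 < 0, so the root lies in [-4.3125, -3.625]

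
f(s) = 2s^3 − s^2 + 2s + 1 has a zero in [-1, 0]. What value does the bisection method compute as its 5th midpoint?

m = -0.5, f(m) = -0.5 (−); new bracket [-0.5, 0]
m = -0.25, f(m) = 0.40625 (+); new bracket [-0.5, -0.25]
m = -0.375, f(m) = 0.003906 (+); new bracket [-0.5, -0.375]
m = -0.4375, f(m) = -0.2339 (−); new bracket [-0.4375, -0.375]
m = -0.40625, f(m) = -0.1116 (−); new bracket [-0.40625, -0.375]

-0.40625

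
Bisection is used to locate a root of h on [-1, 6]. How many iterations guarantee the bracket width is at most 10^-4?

Width after n steps is 7/2^n. Need 2^n ≥ 7/10^-4 = 70000.
2^16 = 65536 < 70000 ≤ 2^17 = 131072, so n = 17.

17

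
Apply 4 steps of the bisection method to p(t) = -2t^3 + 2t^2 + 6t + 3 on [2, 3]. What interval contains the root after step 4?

[2.4375, 2.5]

m = 2.5, p(m) = -0.75 (−); new bracket [2, 2.5]
m = 2.25, p(m) = 3.84375 (+); new bracket [2.25, 2.5]
m = 2.375, p(m) = 1.738281 (+); new bracket [2.375, 2.5]
m = 2.4375, p(m) = 0.5435 (+); new bracket [2.4375, 2.5]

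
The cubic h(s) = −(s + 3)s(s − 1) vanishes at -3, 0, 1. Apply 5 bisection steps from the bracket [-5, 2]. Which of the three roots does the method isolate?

-3

s = -1.5 gives h = -5.625, negative; keep [-5, -1.5]
s = -3.25 gives h = 3.453125, positive; keep [-3.25, -1.5]
s = -2.375 gives h = -5.009766, negative; keep [-3.25, -2.375]
s = -2.8125 gives h = -2.0105, negative; keep [-3.25, -2.8125]
s = -3.03125 gives h = 0.3819, positive; keep [-3.03125, -2.8125]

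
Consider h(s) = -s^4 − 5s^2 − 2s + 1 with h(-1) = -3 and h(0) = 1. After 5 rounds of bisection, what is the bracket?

[-0.65625, -0.625]

midpoint -0.5: h = 0.6875 > 0 → [-1, -0.5]
midpoint -0.75: h = -0.628906 < 0 → [-0.75, -0.5]
midpoint -0.625: h = 0.144287 > 0 → [-0.75, -0.625]
midpoint -0.6875: h = -0.2117 < 0 → [-0.6875, -0.625]
midpoint -0.65625: h = -0.0263 < 0 → [-0.65625, -0.625]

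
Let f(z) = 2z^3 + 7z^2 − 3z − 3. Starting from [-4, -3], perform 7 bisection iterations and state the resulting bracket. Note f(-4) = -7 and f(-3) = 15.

midpoint -3.5: f = 7.5 > 0 → [-4, -3.5]
midpoint -3.75: f = 1.21875 > 0 → [-4, -3.75]
midpoint -3.875: f = -2.636719 < 0 → [-3.875, -3.75]
midpoint -3.8125: f = -0.647 < 0 → [-3.8125, -3.75]
midpoint -3.78125: f = 0.3012 > 0 → [-3.8125, -3.78125]
midpoint -3.796875: f = -0.169 < 0 → [-3.796875, -3.78125]
midpoint -3.7890625: f = 0.067 > 0 → [-3.796875, -3.7890625]

[-3.796875, -3.7890625]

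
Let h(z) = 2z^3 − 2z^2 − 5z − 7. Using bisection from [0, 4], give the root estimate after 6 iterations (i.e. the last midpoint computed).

h(2) = -9 < 0, so the root lies in [2, 4]
h(3) = 14 > 0, so the root lies in [2, 3]
h(2.5) = -0.75 < 0, so the root lies in [2.5, 3]
h(2.75) = 5.7188 > 0, so the root lies in [2.5, 2.75]
h(2.625) = 2.2695 > 0, so the root lies in [2.5, 2.625]
h(2.5625) = 0.7075 > 0, so the root lies in [2.5, 2.5625]

2.5625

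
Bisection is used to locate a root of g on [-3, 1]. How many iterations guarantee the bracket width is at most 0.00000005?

27

Width after n steps is 4/2^n. Need 2^n ≥ 4/0.00000005 = 80000000.
2^26 = 67108864 < 80000000 ≤ 2^27 = 134217728, so n = 27.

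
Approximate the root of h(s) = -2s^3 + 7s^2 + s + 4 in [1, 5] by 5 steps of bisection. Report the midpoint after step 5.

m = 3, h(m) = 16 (+); new bracket [3, 5]
m = 4, h(m) = -8 (−); new bracket [3, 4]
m = 3.5, h(m) = 7.5 (+); new bracket [3.5, 4]
m = 3.75, h(m) = 0.7188 (+); new bracket [3.75, 4]
m = 3.875, h(m) = -3.3867 (−); new bracket [3.75, 3.875]

3.875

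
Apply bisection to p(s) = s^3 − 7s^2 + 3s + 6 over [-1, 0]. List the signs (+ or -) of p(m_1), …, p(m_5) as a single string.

s = -0.5 gives p = 2.625, positive; keep [-1, -0.5]
s = -0.75 gives p = -0.609375, negative; keep [-0.75, -0.5]
s = -0.625 gives p = 1.146484, positive; keep [-0.75, -0.625]
s = -0.6875 gives p = 0.304, positive; keep [-0.75, -0.6875]
s = -0.71875 gives p = -0.1438, negative; keep [-0.71875, -0.6875]

+-++-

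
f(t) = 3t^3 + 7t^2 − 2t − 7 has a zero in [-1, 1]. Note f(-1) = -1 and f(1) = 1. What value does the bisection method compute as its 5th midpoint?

midpoint 0: f = -7 < 0 → [0, 1]
midpoint 0.5: f = -5.875 < 0 → [0.5, 1]
midpoint 0.75: f = -3.296875 < 0 → [0.75, 1]
midpoint 0.875: f = -1.3809 < 0 → [0.875, 1]
midpoint 0.9375: f = -0.2507 < 0 → [0.9375, 1]

0.9375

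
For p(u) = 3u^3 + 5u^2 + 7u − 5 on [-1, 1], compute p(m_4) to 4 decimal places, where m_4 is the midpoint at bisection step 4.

-1.5137

u = 0 gives p = -5, negative; keep [0, 1]
u = 0.5 gives p = 0.125, positive; keep [0, 0.5]
u = 0.25 gives p = -2.890625, negative; keep [0.25, 0.5]
u = 0.375 gives p = -1.5137, negative; keep [0.375, 0.5]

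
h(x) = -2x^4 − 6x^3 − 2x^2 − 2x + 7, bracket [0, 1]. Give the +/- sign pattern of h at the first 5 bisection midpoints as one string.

++--+

midpoint 0.5: h = 4.625 > 0 → [0.5, 1]
midpoint 0.75: h = 1.210938 > 0 → [0.75, 1]
midpoint 0.875: h = -1.473145 < 0 → [0.75, 0.875]
midpoint 0.8125: h = -0.0352 < 0 → [0.75, 0.8125]
midpoint 0.78125: h = 0.6107 > 0 → [0.78125, 0.8125]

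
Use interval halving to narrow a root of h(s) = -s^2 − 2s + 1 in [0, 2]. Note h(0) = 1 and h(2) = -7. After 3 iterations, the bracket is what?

[0.25, 0.5]

midpoint 1: h = -2 < 0 → [0, 1]
midpoint 0.5: h = -0.25 < 0 → [0, 0.5]
midpoint 0.25: h = 0.4375 > 0 → [0.25, 0.5]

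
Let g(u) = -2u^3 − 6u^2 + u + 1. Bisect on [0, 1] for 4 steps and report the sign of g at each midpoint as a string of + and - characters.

-+++

m = 0.5, g(m) = -0.25 (−); new bracket [0, 0.5]
m = 0.25, g(m) = 0.84375 (+); new bracket [0.25, 0.5]
m = 0.375, g(m) = 0.425781 (+); new bracket [0.375, 0.5]
m = 0.4375, g(m) = 0.1216 (+); new bracket [0.4375, 0.5]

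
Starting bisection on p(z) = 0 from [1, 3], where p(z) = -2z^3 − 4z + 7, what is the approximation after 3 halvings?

1.25

z = 2 gives p = -17, negative; keep [1, 2]
z = 1.5 gives p = -5.75, negative; keep [1, 1.5]
z = 1.25 gives p = -1.90625, negative; keep [1, 1.25]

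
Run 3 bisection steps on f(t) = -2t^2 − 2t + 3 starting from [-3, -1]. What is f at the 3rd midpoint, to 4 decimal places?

midpoint -2: f = -1 < 0 → [-2, -1]
midpoint -1.5: f = 1.5 > 0 → [-2, -1.5]
midpoint -1.75: f = 0.375 > 0 → [-2, -1.75]

0.3750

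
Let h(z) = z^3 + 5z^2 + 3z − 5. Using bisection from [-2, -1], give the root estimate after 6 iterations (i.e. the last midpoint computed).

-1.796875

z = -1.5 gives h = -1.625, negative; keep [-2, -1.5]
z = -1.75 gives h = -0.296875, negative; keep [-2, -1.75]
z = -1.875 gives h = 0.361328, positive; keep [-1.875, -1.75]
z = -1.8125 gives h = 0.0339, positive; keep [-1.8125, -1.75]
z = -1.78125 gives h = -0.1311, negative; keep [-1.8125, -1.78125]
z = -1.796875 gives h = -0.0485, negative; keep [-1.8125, -1.796875]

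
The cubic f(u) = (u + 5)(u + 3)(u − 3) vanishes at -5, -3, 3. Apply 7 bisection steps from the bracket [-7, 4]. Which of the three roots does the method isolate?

u = -1.5 gives f = -23.625, negative; keep [-1.5, 4]
u = 1.25 gives f = -46.484375, negative; keep [1.25, 4]
u = 2.625 gives f = -16.083984, negative; keep [2.625, 4]
u = 3.3125 gives f = 16.3977, positive; keep [2.625, 3.3125]
u = 2.96875 gives f = -1.4864, negative; keep [2.96875, 3.3125]
u = 3.140625 gives f = 7.0296, positive; keep [2.96875, 3.140625]
u = 3.0546875 gives f = 2.667, positive; keep [2.96875, 3.0546875]

3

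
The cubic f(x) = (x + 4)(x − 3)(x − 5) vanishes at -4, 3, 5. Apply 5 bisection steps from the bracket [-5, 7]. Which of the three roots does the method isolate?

f(1) = 40 > 0, so the root lies in [-5, 1]
f(-2) = 70 > 0, so the root lies in [-5, -2]
f(-3.5) = 27.625 > 0, so the root lies in [-5, -3.5]
f(-4.25) = -16.7656 < 0, so the root lies in [-4.25, -3.5]
f(-3.875) = 7.627 > 0, so the root lies in [-4.25, -3.875]

-4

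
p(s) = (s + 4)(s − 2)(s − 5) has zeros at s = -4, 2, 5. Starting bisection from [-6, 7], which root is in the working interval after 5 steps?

s = 0.5 gives p = 30.375, positive; keep [-6, 0.5]
s = -2.75 gives p = 46.015625, positive; keep [-6, -2.75]
s = -4.375 gives p = -22.412109, negative; keep [-4.375, -2.75]
s = -3.5625 gives p = 20.8376, positive; keep [-4.375, -3.5625]
s = -3.96875 gives p = 1.6729, positive; keep [-4.375, -3.96875]

-4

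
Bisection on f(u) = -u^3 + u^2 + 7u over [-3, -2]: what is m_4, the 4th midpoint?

f(-2.5) = 4.375 > 0, so the root lies in [-2.5, -2]
f(-2.25) = 0.703125 > 0, so the root lies in [-2.25, -2]
f(-2.125) = -0.763672 < 0, so the root lies in [-2.25, -2.125]
f(-2.1875) = -0.0598 < 0, so the root lies in [-2.25, -2.1875]

-2.1875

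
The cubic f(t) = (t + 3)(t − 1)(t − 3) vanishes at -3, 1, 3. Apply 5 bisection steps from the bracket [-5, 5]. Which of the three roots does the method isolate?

-3

t = 0 gives f = 9, positive; keep [-5, 0]
t = -2.5 gives f = 9.625, positive; keep [-5, -2.5]
t = -3.75 gives f = -24.046875, negative; keep [-3.75, -2.5]
t = -3.125 gives f = -3.1582, negative; keep [-3.125, -2.5]
t = -2.8125 gives f = 4.155, positive; keep [-3.125, -2.8125]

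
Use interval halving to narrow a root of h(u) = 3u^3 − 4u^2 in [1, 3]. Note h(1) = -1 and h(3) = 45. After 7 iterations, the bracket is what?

h(2) = 8 > 0, so the root lies in [1, 2]
h(1.5) = 1.125 > 0, so the root lies in [1, 1.5]
h(1.25) = -0.390625 < 0, so the root lies in [1.25, 1.5]
h(1.375) = 0.2363 > 0, so the root lies in [1.25, 1.375]
h(1.3125) = -0.1077 < 0, so the root lies in [1.3125, 1.375]
h(1.34375) = 0.0564 > 0, so the root lies in [1.3125, 1.34375]
h(1.328125) = -0.0276 < 0, so the root lies in [1.328125, 1.34375]

[1.328125, 1.34375]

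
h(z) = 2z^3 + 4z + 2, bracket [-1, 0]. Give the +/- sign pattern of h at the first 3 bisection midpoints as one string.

midpoint -0.5: h = -0.25 < 0 → [-0.5, 0]
midpoint -0.25: h = 0.96875 > 0 → [-0.5, -0.25]
midpoint -0.375: h = 0.394531 > 0 → [-0.5, -0.375]

-++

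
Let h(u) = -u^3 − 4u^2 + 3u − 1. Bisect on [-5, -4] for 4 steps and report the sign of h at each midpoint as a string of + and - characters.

u = -4.5 gives h = -4.375, negative; keep [-5, -4.5]
u = -4.75 gives h = 1.671875, positive; keep [-4.75, -4.5]
u = -4.625 gives h = -1.505859, negative; keep [-4.75, -4.625]
u = -4.6875 gives h = 0.0437, positive; keep [-4.6875, -4.625]

-+-+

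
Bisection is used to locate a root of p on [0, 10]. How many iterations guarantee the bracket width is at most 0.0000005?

25

Width after n steps is 10/2^n. Need 2^n ≥ 10/0.0000005 = 20000000.
2^24 = 16777216 < 20000000 ≤ 2^25 = 33554432, so n = 25.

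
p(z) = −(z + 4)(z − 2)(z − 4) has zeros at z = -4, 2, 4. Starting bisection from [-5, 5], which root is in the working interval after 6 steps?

p(0) = -32 < 0, so the root lies in [-5, 0]
p(-2.5) = -43.875 < 0, so the root lies in [-5, -2.5]
p(-3.75) = -11.140625 < 0, so the root lies in [-5, -3.75]
p(-4.375) = 20.0215 > 0, so the root lies in [-4.375, -3.75]
p(-4.0625) = 3.0549 > 0, so the root lies in [-4.0625, -3.75]
p(-3.90625) = -4.3778 < 0, so the root lies in [-4.0625, -3.90625]

-4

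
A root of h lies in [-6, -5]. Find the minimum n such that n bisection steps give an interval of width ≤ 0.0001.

Width after n steps is 1/2^n. Need 2^n ≥ 1/0.0001 = 10000.
2^13 = 8192 < 10000 ≤ 2^14 = 16384, so n = 14.

14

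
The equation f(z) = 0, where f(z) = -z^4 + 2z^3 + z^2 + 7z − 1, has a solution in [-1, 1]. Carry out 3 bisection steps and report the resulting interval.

midpoint 0: f = -1 < 0 → [0, 1]
midpoint 0.5: f = 2.9375 > 0 → [0, 0.5]
midpoint 0.25: f = 0.839844 > 0 → [0, 0.25]

[0, 0.25]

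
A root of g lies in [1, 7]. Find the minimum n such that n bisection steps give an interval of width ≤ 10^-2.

Width after n steps is 6/2^n. Need 2^n ≥ 6/10^-2 = 600.
2^9 = 512 < 600 ≤ 2^10 = 1024, so n = 10.

10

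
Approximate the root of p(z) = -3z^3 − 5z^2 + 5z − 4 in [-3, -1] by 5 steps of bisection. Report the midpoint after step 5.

-2.5625

z = -2 gives p = -10, negative; keep [-3, -2]
z = -2.5 gives p = -0.875, negative; keep [-3, -2.5]
z = -2.75 gives p = 6.828125, positive; keep [-2.75, -2.5]
z = -2.625 gives p = 2.6855, positive; keep [-2.625, -2.5]
z = -2.5625 gives p = 0.8347, positive; keep [-2.5625, -2.5]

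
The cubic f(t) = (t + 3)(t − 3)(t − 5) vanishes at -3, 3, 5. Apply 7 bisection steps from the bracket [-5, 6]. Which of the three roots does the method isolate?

-3

t = 0.5 gives f = 39.375, positive; keep [-5, 0.5]
t = -2.25 gives f = 28.546875, positive; keep [-5, -2.25]
t = -3.625 gives f = -35.712891, negative; keep [-3.625, -2.25]
t = -2.9375 gives f = 2.9456, positive; keep [-3.625, -2.9375]
t = -3.28125 gives f = -14.6297, negative; keep [-3.28125, -2.9375]
t = -3.109375 gives f = -5.4188, negative; keep [-3.109375, -2.9375]
t = -3.0234375 gives f = -1.1327, negative; keep [-3.0234375, -2.9375]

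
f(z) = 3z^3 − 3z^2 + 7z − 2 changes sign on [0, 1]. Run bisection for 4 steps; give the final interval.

[0.3125, 0.375]

f(0.5) = 1.125 > 0, so the root lies in [0, 0.5]
f(0.25) = -0.390625 < 0, so the root lies in [0.25, 0.5]
f(0.375) = 0.361328 > 0, so the root lies in [0.25, 0.375]
f(0.3125) = -0.0139 < 0, so the root lies in [0.3125, 0.375]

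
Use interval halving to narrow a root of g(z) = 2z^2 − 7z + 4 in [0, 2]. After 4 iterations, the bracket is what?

[0.625, 0.75]

midpoint 1: g = -1 < 0 → [0, 1]
midpoint 0.5: g = 1 > 0 → [0.5, 1]
midpoint 0.75: g = -0.125 < 0 → [0.5, 0.75]
midpoint 0.625: g = 0.4062 > 0 → [0.625, 0.75]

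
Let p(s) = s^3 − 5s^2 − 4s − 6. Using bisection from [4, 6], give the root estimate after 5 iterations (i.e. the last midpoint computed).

5.8125

p(5) = -26 < 0, so the root lies in [5, 6]
p(5.5) = -12.875 < 0, so the root lies in [5.5, 6]
p(5.75) = -4.203125 < 0, so the root lies in [5.75, 6]
p(5.875) = 0.7012 > 0, so the root lies in [5.75, 5.875]
p(5.8125) = -1.7996 < 0, so the root lies in [5.8125, 5.875]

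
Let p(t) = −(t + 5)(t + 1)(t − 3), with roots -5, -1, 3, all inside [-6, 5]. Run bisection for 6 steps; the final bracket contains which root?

3

m = -0.5, p(m) = 7.875 (+); new bracket [-0.5, 5]
m = 2.25, p(m) = 17.671875 (+); new bracket [2.25, 5]
m = 3.625, p(m) = -24.931641 (−); new bracket [2.25, 3.625]
m = 2.9375, p(m) = 1.9534 (+); new bracket [2.9375, 3.625]
m = 3.28125, p(m) = -9.9715 (−); new bracket [2.9375, 3.28125]
m = 3.109375, p(m) = -3.6449 (−); new bracket [2.9375, 3.109375]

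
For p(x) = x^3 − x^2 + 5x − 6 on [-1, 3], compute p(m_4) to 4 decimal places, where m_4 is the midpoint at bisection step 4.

0.6406

x = 1 gives p = -1, negative; keep [1, 3]
x = 2 gives p = 8, positive; keep [1, 2]
x = 1.5 gives p = 2.625, positive; keep [1, 1.5]
x = 1.25 gives p = 0.6406, positive; keep [1, 1.25]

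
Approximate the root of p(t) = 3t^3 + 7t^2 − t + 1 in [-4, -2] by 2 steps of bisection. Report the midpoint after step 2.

t = -3 gives p = -14, negative; keep [-3, -2]
t = -2.5 gives p = 0.375, positive; keep [-3, -2.5]

-2.5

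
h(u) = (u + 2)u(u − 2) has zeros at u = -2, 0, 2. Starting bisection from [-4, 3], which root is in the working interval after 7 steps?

-2

h(-0.5) = 1.875 > 0, so the root lies in [-4, -0.5]
h(-2.25) = -2.390625 < 0, so the root lies in [-2.25, -0.5]
h(-1.375) = 2.900391 > 0, so the root lies in [-2.25, -1.375]
h(-1.8125) = 1.2957 > 0, so the root lies in [-2.25, -1.8125]
h(-2.03125) = -0.2559 < 0, so the root lies in [-2.03125, -1.8125]
h(-1.921875) = 0.5889 > 0, so the root lies in [-2.03125, -1.921875]
h(-1.9765625) = 0.1842 > 0, so the root lies in [-2.03125, -1.9765625]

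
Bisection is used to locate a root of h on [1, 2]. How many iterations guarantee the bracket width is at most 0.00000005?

Width after n steps is 1/2^n. Need 2^n ≥ 1/0.00000005 = 20000000.
2^24 = 16777216 < 20000000 ≤ 2^25 = 33554432, so n = 25.

25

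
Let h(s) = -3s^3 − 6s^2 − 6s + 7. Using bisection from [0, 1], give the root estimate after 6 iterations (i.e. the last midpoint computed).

0.640625

m = 0.5, h(m) = 2.125 (+); new bracket [0.5, 1]
m = 0.75, h(m) = -2.140625 (−); new bracket [0.5, 0.75]
m = 0.625, h(m) = 0.173828 (+); new bracket [0.625, 0.75]
m = 0.6875, h(m) = -0.9358 (−); new bracket [0.625, 0.6875]
m = 0.65625, h(m) = -0.3694 (−); new bracket [0.625, 0.65625]
m = 0.640625, h(m) = -0.0949 (−); new bracket [0.625, 0.640625]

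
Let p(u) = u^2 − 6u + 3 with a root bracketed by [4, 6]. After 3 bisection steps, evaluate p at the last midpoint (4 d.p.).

u = 5 gives p = -2, negative; keep [5, 6]
u = 5.5 gives p = 0.25, positive; keep [5, 5.5]
u = 5.25 gives p = -0.9375, negative; keep [5.25, 5.5]

-0.9375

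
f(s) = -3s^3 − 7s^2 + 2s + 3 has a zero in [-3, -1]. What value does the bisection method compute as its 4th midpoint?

m = -2, f(m) = -5 (−); new bracket [-3, -2]
m = -2.5, f(m) = 1.125 (+); new bracket [-2.5, -2]
m = -2.25, f(m) = -2.765625 (−); new bracket [-2.5, -2.25]
m = -2.375, f(m) = -1.0449 (−); new bracket [-2.5, -2.375]

-2.375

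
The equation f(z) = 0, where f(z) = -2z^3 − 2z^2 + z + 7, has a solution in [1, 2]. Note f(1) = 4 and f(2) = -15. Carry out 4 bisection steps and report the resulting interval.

m = 1.5, f(m) = -2.75 (−); new bracket [1, 1.5]
m = 1.25, f(m) = 1.21875 (+); new bracket [1.25, 1.5]
m = 1.375, f(m) = -0.605469 (−); new bracket [1.25, 1.375]
m = 1.3125, f(m) = 0.3452 (+); new bracket [1.3125, 1.375]

[1.3125, 1.375]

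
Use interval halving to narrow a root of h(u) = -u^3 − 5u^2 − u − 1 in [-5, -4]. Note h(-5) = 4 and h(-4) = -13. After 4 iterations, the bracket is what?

[-4.875, -4.8125]

m = -4.5, h(m) = -6.625 (−); new bracket [-5, -4.5]
m = -4.75, h(m) = -1.890625 (−); new bracket [-5, -4.75]
m = -4.875, h(m) = 0.904297 (+); new bracket [-4.875, -4.75]
m = -4.8125, h(m) = -0.53 (−); new bracket [-4.875, -4.8125]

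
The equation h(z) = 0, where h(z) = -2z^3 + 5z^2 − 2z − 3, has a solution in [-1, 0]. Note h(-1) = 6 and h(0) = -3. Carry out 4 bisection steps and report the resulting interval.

h(-0.5) = -0.5 < 0, so the root lies in [-1, -0.5]
h(-0.75) = 2.15625 > 0, so the root lies in [-0.75, -0.5]
h(-0.625) = 0.691406 > 0, so the root lies in [-0.625, -0.5]
h(-0.5625) = 0.063 > 0, so the root lies in [-0.5625, -0.5]

[-0.5625, -0.5]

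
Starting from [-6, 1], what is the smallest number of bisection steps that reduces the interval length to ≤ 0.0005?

14

Width after n steps is 7/2^n. Need 2^n ≥ 7/0.0005 = 14000.
2^13 = 8192 < 14000 ≤ 2^14 = 16384, so n = 14.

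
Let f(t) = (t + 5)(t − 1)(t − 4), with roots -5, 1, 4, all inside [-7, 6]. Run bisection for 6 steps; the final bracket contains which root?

-5

f(-0.5) = 30.375 > 0, so the root lies in [-7, -0.5]
f(-3.75) = 46.015625 > 0, so the root lies in [-7, -3.75]
f(-5.375) = -22.412109 < 0, so the root lies in [-5.375, -3.75]
f(-4.5625) = 20.8376 > 0, so the root lies in [-5.375, -4.5625]
f(-4.96875) = 1.6729 > 0, so the root lies in [-5.375, -4.96875]
f(-5.171875) = -9.7294 < 0, so the root lies in [-5.171875, -4.96875]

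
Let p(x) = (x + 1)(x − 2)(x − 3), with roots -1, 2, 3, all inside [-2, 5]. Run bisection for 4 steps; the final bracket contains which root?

midpoint 1.5: p = 1.875 > 0 → [-2, 1.5]
midpoint -0.25: p = 5.484375 > 0 → [-2, -0.25]
midpoint -1.125: p = -1.611328 < 0 → [-1.125, -0.25]
midpoint -0.6875: p = 3.0969 > 0 → [-1.125, -0.6875]

-1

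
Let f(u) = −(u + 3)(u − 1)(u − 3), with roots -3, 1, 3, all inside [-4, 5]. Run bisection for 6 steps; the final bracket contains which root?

u = 0.5 gives f = -4.375, negative; keep [-4, 0.5]
u = -1.75 gives f = -16.328125, negative; keep [-4, -1.75]
u = -2.875 gives f = -2.845703, negative; keep [-4, -2.875]
u = -3.4375 gives f = 12.4978, positive; keep [-3.4375, -2.875]
u = -3.15625 gives f = 3.998, positive; keep [-3.15625, -2.875]
u = -3.015625 gives f = 0.3774, positive; keep [-3.015625, -2.875]

-3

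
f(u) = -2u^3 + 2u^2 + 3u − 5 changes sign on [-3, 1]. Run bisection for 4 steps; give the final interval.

f(-1) = -4 < 0, so the root lies in [-3, -1]
f(-2) = 13 > 0, so the root lies in [-2, -1]
f(-1.5) = 1.75 > 0, so the root lies in [-1.5, -1]
f(-1.25) = -1.7188 < 0, so the root lies in [-1.5, -1.25]

[-1.5, -1.25]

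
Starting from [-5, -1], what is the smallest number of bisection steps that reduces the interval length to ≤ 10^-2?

Width after n steps is 4/2^n. Need 2^n ≥ 4/10^-2 = 400.
2^8 = 256 < 400 ≤ 2^9 = 512, so n = 9.

9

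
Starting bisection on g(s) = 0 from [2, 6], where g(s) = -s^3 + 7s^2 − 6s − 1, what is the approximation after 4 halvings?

5.75

g(4) = 23 > 0, so the root lies in [4, 6]
g(5) = 19 > 0, so the root lies in [5, 6]
g(5.5) = 11.375 > 0, so the root lies in [5.5, 6]
g(5.75) = 5.8281 > 0, so the root lies in [5.75, 6]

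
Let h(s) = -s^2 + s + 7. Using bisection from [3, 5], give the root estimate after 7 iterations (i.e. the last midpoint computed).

3.203125

midpoint 4: h = -5 < 0 → [3, 4]
midpoint 3.5: h = -1.75 < 0 → [3, 3.5]
midpoint 3.25: h = -0.3125 < 0 → [3, 3.25]
midpoint 3.125: h = 0.3594 > 0 → [3.125, 3.25]
midpoint 3.1875: h = 0.0273 > 0 → [3.1875, 3.25]
midpoint 3.21875: h = -0.1416 < 0 → [3.1875, 3.21875]
midpoint 3.203125: h = -0.0569 < 0 → [3.1875, 3.203125]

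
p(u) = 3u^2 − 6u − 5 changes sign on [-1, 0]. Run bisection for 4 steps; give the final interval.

[-0.6875, -0.625]

p(-0.5) = -1.25 < 0, so the root lies in [-1, -0.5]
p(-0.75) = 1.1875 > 0, so the root lies in [-0.75, -0.5]
p(-0.625) = -0.078125 < 0, so the root lies in [-0.75, -0.625]
p(-0.6875) = 0.543 > 0, so the root lies in [-0.6875, -0.625]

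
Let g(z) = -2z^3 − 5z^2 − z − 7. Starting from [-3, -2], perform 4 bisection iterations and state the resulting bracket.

midpoint -2.5: g = -4.5 < 0 → [-3, -2.5]
midpoint -2.75: g = -0.46875 < 0 → [-3, -2.75]
midpoint -2.875: g = 2.074219 > 0 → [-2.875, -2.75]
midpoint -2.8125: g = 0.7563 > 0 → [-2.8125, -2.75]

[-2.8125, -2.75]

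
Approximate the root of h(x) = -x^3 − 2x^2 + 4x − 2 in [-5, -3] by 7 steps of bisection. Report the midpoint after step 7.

-3.359375

midpoint -4: h = 14 > 0 → [-4, -3]
midpoint -3.5: h = 2.375 > 0 → [-3.5, -3]
midpoint -3.25: h = -1.796875 < 0 → [-3.5, -3.25]
midpoint -3.375: h = 0.1621 > 0 → [-3.375, -3.25]
midpoint -3.3125: h = -0.8484 < 0 → [-3.375, -3.3125]
midpoint -3.34375: h = -0.351 < 0 → [-3.375, -3.34375]
midpoint -3.359375: h = -0.0964 < 0 → [-3.375, -3.359375]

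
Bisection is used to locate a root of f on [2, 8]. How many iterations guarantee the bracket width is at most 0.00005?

Width after n steps is 6/2^n. Need 2^n ≥ 6/0.00005 = 120000.
2^16 = 65536 < 120000 ≤ 2^17 = 131072, so n = 17.

17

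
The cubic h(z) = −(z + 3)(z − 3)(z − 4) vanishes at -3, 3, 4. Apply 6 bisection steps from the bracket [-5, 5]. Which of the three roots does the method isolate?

-3

m = 0, h(m) = -36 (−); new bracket [-5, 0]
m = -2.5, h(m) = -17.875 (−); new bracket [-5, -2.5]
m = -3.75, h(m) = 39.234375 (+); new bracket [-3.75, -2.5]
m = -3.125, h(m) = 5.4551 (+); new bracket [-3.125, -2.5]
m = -2.8125, h(m) = -7.4246 (−); new bracket [-3.125, -2.8125]
m = -2.96875, h(m) = -1.2998 (−); new bracket [-3.125, -2.96875]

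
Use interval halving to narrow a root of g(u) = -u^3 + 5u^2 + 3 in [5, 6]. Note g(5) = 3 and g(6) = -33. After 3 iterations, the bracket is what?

[5, 5.125]

g(5.5) = -12.125 < 0, so the root lies in [5, 5.5]
g(5.25) = -3.890625 < 0, so the root lies in [5, 5.25]
g(5.125) = -0.283203 < 0, so the root lies in [5, 5.125]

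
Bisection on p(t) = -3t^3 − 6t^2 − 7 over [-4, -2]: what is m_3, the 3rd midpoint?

p(-3) = 20 > 0, so the root lies in [-3, -2]
p(-2.5) = 2.375 > 0, so the root lies in [-2.5, -2]
p(-2.25) = -3.203125 < 0, so the root lies in [-2.5, -2.25]

-2.25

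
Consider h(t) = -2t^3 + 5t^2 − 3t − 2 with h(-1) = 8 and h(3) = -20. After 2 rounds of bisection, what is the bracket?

[-1, 0]

h(1) = -2 < 0, so the root lies in [-1, 1]
h(0) = -2 < 0, so the root lies in [-1, 0]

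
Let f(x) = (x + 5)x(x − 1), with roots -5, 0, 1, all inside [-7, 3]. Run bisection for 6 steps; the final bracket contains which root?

f(-2) = 18 > 0, so the root lies in [-7, -2]
f(-4.5) = 12.375 > 0, so the root lies in [-7, -4.5]
f(-5.75) = -29.109375 < 0, so the root lies in [-5.75, -4.5]
f(-5.125) = -3.9238 < 0, so the root lies in [-5.125, -4.5]
f(-4.8125) = 5.2449 > 0, so the root lies in [-5.125, -4.8125]
f(-4.96875) = 0.9268 > 0, so the root lies in [-5.125, -4.96875]

-5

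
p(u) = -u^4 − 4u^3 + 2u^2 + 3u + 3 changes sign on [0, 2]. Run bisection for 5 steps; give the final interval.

p(1) = 3 > 0, so the root lies in [1, 2]
p(1.5) = -6.5625 < 0, so the root lies in [1, 1.5]
p(1.25) = -0.378906 < 0, so the root lies in [1, 1.25]
p(1.125) = 1.6091 > 0, so the root lies in [1.125, 1.25]
p(1.1875) = 0.696 > 0, so the root lies in [1.1875, 1.25]

[1.1875, 1.25]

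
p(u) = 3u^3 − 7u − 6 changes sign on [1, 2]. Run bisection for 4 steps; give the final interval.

[1.8125, 1.875]

midpoint 1.5: p = -6.375 < 0 → [1.5, 2]
midpoint 1.75: p = -2.171875 < 0 → [1.75, 2]
midpoint 1.875: p = 0.650391 > 0 → [1.75, 1.875]
midpoint 1.8125: p = -0.8245 < 0 → [1.8125, 1.875]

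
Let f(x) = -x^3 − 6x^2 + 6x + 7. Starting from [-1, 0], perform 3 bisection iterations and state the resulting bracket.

[-0.75, -0.625]

m = -0.5, f(m) = 2.625 (+); new bracket [-1, -0.5]
m = -0.75, f(m) = -0.453125 (−); new bracket [-0.75, -0.5]
m = -0.625, f(m) = 1.150391 (+); new bracket [-0.75, -0.625]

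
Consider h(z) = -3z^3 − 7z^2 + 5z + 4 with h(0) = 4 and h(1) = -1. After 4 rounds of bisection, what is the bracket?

z = 0.5 gives h = 4.375, positive; keep [0.5, 1]
z = 0.75 gives h = 2.546875, positive; keep [0.75, 1]
z = 0.875 gives h = 1.005859, positive; keep [0.875, 1]
z = 0.9375 gives h = 0.0632, positive; keep [0.9375, 1]

[0.9375, 1]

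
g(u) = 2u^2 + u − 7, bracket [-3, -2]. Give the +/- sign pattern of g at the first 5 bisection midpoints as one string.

midpoint -2.5: g = 3 > 0 → [-2.5, -2]
midpoint -2.25: g = 0.875 > 0 → [-2.25, -2]
midpoint -2.125: g = -0.09375 < 0 → [-2.25, -2.125]
midpoint -2.1875: g = 0.3828 > 0 → [-2.1875, -2.125]
midpoint -2.15625: g = 0.1426 > 0 → [-2.15625, -2.125]

++-++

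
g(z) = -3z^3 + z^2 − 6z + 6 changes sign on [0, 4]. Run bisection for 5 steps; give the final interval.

g(2) = -26 < 0, so the root lies in [0, 2]
g(1) = -2 < 0, so the root lies in [0, 1]
g(0.5) = 2.875 > 0, so the root lies in [0.5, 1]
g(0.75) = 0.7969 > 0, so the root lies in [0.75, 1]
g(0.875) = -0.4941 < 0, so the root lies in [0.75, 0.875]

[0.75, 0.875]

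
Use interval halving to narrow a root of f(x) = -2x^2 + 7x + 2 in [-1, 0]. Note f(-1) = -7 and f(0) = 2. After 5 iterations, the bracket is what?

[-0.28125, -0.25]

x = -0.5 gives f = -2, negative; keep [-0.5, 0]
x = -0.25 gives f = 0.125, positive; keep [-0.5, -0.25]
x = -0.375 gives f = -0.90625, negative; keep [-0.375, -0.25]
x = -0.3125 gives f = -0.3828, negative; keep [-0.3125, -0.25]
x = -0.28125 gives f = -0.127, negative; keep [-0.28125, -0.25]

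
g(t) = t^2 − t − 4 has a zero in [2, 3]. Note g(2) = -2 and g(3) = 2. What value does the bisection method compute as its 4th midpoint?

g(2.5) = -0.25 < 0, so the root lies in [2.5, 3]
g(2.75) = 0.8125 > 0, so the root lies in [2.5, 2.75]
g(2.625) = 0.265625 > 0, so the root lies in [2.5, 2.625]
g(2.5625) = 0.0039 > 0, so the root lies in [2.5, 2.5625]

2.5625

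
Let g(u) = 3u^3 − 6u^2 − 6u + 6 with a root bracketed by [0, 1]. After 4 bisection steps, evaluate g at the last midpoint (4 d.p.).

0.0139

midpoint 0.5: g = 1.875 > 0 → [0.5, 1]
midpoint 0.75: g = -0.609375 < 0 → [0.5, 0.75]
midpoint 0.625: g = 0.638672 > 0 → [0.625, 0.75]
midpoint 0.6875: g = 0.0139 > 0 → [0.6875, 0.75]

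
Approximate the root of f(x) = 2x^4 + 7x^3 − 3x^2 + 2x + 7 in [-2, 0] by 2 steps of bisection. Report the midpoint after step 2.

f(-1) = -3 < 0, so the root lies in [-1, 0]
f(-0.5) = 4.5 > 0, so the root lies in [-1, -0.5]

-0.5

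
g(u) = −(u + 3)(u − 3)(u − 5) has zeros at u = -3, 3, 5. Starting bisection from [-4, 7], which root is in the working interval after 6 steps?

-3

midpoint 1.5: g = -23.625 < 0 → [-4, 1.5]
midpoint -1.25: g = -46.484375 < 0 → [-4, -1.25]
midpoint -2.625: g = -16.083984 < 0 → [-4, -2.625]
midpoint -3.3125: g = 16.3977 > 0 → [-3.3125, -2.625]
midpoint -2.96875: g = -1.4864 < 0 → [-3.3125, -2.96875]
midpoint -3.140625: g = 7.0296 > 0 → [-3.140625, -2.96875]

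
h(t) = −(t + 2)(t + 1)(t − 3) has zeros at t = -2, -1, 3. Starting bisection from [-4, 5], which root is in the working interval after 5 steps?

h(0.5) = 9.375 > 0, so the root lies in [0.5, 5]
h(2.75) = 4.453125 > 0, so the root lies in [2.75, 5]
h(3.875) = -25.060547 < 0, so the root lies in [2.75, 3.875]
h(3.3125) = -7.1594 < 0, so the root lies in [2.75, 3.3125]
h(3.03125) = -0.6338 < 0, so the root lies in [2.75, 3.03125]

3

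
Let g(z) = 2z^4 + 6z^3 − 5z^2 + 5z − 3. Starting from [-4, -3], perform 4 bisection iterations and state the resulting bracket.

[-3.875, -3.8125]

g(-3.5) = -38.875 < 0, so the root lies in [-4, -3.5]
g(-3.75) = -12.960938 < 0, so the root lies in [-4, -3.75]
g(-3.875) = 4.371582 > 0, so the root lies in [-3.875, -3.75]
g(-3.8125) = -4.6884 < 0, so the root lies in [-3.875, -3.8125]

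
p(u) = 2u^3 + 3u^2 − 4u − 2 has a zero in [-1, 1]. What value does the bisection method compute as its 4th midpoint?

-0.375

m = 0, p(m) = -2 (−); new bracket [-1, 0]
m = -0.5, p(m) = 0.5 (+); new bracket [-0.5, 0]
m = -0.25, p(m) = -0.84375 (−); new bracket [-0.5, -0.25]
m = -0.375, p(m) = -0.1836 (−); new bracket [-0.5, -0.375]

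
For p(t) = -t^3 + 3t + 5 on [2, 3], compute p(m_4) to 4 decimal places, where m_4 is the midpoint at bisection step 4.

p(2.5) = -3.125 < 0, so the root lies in [2, 2.5]
p(2.25) = 0.359375 > 0, so the root lies in [2.25, 2.5]
p(2.375) = -1.271484 < 0, so the root lies in [2.25, 2.375]
p(2.3125) = -0.429 < 0, so the root lies in [2.25, 2.3125]

-0.4290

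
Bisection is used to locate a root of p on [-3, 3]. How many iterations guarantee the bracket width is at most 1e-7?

Width after n steps is 6/2^n. Need 2^n ≥ 6/1e-7 = 60000000.
2^25 = 33554432 < 60000000 ≤ 2^26 = 67108864, so n = 26.

26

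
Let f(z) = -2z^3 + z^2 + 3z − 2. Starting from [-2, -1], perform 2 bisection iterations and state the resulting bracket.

midpoint -1.5: f = 2.5 > 0 → [-1.5, -1]
midpoint -1.25: f = -0.28125 < 0 → [-1.5, -1.25]

[-1.5, -1.25]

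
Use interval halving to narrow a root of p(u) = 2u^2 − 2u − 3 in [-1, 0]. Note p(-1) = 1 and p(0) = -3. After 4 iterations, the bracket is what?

m = -0.5, p(m) = -1.5 (−); new bracket [-1, -0.5]
m = -0.75, p(m) = -0.375 (−); new bracket [-1, -0.75]
m = -0.875, p(m) = 0.28125 (+); new bracket [-0.875, -0.75]
m = -0.8125, p(m) = -0.0547 (−); new bracket [-0.875, -0.8125]

[-0.875, -0.8125]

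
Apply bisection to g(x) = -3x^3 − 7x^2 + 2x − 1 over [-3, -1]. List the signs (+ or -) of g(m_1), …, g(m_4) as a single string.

g(-2) = -9 < 0, so the root lies in [-3, -2]
g(-2.5) = -2.875 < 0, so the root lies in [-3, -2.5]
g(-2.75) = 2.953125 > 0, so the root lies in [-2.75, -2.5]
g(-2.625) = -0.2207 < 0, so the root lies in [-2.75, -2.625]

--+-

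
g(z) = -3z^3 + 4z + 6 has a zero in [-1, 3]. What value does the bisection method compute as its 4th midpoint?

z = 1 gives g = 7, positive; keep [1, 3]
z = 2 gives g = -10, negative; keep [1, 2]
z = 1.5 gives g = 1.875, positive; keep [1.5, 2]
z = 1.75 gives g = -3.0781, negative; keep [1.5, 1.75]

1.75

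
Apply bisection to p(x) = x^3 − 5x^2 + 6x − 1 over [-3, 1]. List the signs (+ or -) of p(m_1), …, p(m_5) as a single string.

x = -1 gives p = -13, negative; keep [-1, 1]
x = 0 gives p = -1, negative; keep [0, 1]
x = 0.5 gives p = 0.875, positive; keep [0, 0.5]
x = 0.25 gives p = 0.2031, positive; keep [0, 0.25]
x = 0.125 gives p = -0.3262, negative; keep [0.125, 0.25]

--++-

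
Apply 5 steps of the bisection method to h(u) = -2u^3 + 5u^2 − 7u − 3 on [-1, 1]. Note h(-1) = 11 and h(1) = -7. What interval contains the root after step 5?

midpoint 0: h = -3 < 0 → [-1, 0]
midpoint -0.5: h = 2 > 0 → [-0.5, 0]
midpoint -0.25: h = -0.90625 < 0 → [-0.5, -0.25]
midpoint -0.375: h = 0.4336 > 0 → [-0.375, -0.25]
midpoint -0.3125: h = -0.2632 < 0 → [-0.375, -0.3125]

[-0.375, -0.3125]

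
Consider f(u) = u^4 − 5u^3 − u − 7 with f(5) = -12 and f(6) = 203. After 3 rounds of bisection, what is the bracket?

f(5.5) = 70.6875 > 0, so the root lies in [5, 5.5]
f(5.25) = 23.925781 > 0, so the root lies in [5, 5.25]
f(5.125) = 4.701416 > 0, so the root lies in [5, 5.125]

[5, 5.125]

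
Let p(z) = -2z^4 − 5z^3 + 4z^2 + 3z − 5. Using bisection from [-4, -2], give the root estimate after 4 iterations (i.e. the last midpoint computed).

midpoint -3: p = -5 < 0 → [-3, -2]
midpoint -2.5: p = 12.5 > 0 → [-3, -2.5]
midpoint -2.75: p = 6.601562 > 0 → [-3, -2.75]
midpoint -2.875: p = 1.6147 > 0 → [-3, -2.875]

-2.875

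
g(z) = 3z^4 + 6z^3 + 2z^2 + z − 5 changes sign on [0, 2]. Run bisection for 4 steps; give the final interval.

[0.625, 0.75]

g(1) = 7 > 0, so the root lies in [0, 1]
g(0.5) = -3.0625 < 0, so the root lies in [0.5, 1]
g(0.75) = 0.355469 > 0, so the root lies in [0.5, 0.75]
g(0.625) = -1.6711 < 0, so the root lies in [0.625, 0.75]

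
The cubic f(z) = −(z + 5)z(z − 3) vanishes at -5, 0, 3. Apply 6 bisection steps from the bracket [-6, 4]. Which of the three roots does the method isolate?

-5

f(-1) = -16 < 0, so the root lies in [-6, -1]
f(-3.5) = -34.125 < 0, so the root lies in [-6, -3.5]
f(-4.75) = -9.203125 < 0, so the root lies in [-6, -4.75]
f(-5.375) = 16.8809 > 0, so the root lies in [-5.375, -4.75]
f(-5.0625) = 2.551 > 0, so the root lies in [-5.0625, -4.75]
f(-4.90625) = -3.6366 < 0, so the root lies in [-5.0625, -4.90625]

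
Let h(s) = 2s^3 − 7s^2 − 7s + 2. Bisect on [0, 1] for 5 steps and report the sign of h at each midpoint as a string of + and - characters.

m = 0.5, h(m) = -3 (−); new bracket [0, 0.5]
m = 0.25, h(m) = -0.15625 (−); new bracket [0, 0.25]
m = 0.125, h(m) = 1.019531 (+); new bracket [0.125, 0.25]
m = 0.1875, h(m) = 0.4546 (+); new bracket [0.1875, 0.25]
m = 0.21875, h(m) = 0.1547 (+); new bracket [0.21875, 0.25]

--+++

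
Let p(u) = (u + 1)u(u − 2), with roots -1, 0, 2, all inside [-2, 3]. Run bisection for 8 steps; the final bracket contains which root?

2

p(0.5) = -1.125 < 0, so the root lies in [0.5, 3]
p(1.75) = -1.203125 < 0, so the root lies in [1.75, 3]
p(2.375) = 3.005859 > 0, so the root lies in [1.75, 2.375]
p(2.0625) = 0.3948 > 0, so the root lies in [1.75, 2.0625]
p(1.90625) = -0.5194 < 0, so the root lies in [1.90625, 2.0625]
p(1.984375) = -0.0925 < 0, so the root lies in [1.984375, 2.0625]
p(2.0234375) = 0.1434 > 0, so the root lies in [1.984375, 2.0234375]
p(2.00390625) = 0.0235 > 0, so the root lies in [1.984375, 2.00390625]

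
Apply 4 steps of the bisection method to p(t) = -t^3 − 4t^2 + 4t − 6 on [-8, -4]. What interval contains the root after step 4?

[-5.25, -5]

midpoint -6: p = 42 > 0 → [-6, -4]
midpoint -5: p = -1 < 0 → [-6, -5]
midpoint -5.5: p = 17.375 > 0 → [-5.5, -5]
midpoint -5.25: p = 7.4531 > 0 → [-5.25, -5]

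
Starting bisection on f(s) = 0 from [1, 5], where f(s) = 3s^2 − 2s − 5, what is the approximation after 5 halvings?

1.625

s = 3 gives f = 16, positive; keep [1, 3]
s = 2 gives f = 3, positive; keep [1, 2]
s = 1.5 gives f = -1.25, negative; keep [1.5, 2]
s = 1.75 gives f = 0.6875, positive; keep [1.5, 1.75]
s = 1.625 gives f = -0.3281, negative; keep [1.625, 1.75]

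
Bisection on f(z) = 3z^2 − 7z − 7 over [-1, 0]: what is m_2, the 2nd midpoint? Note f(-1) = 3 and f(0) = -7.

z = -0.5 gives f = -2.75, negative; keep [-1, -0.5]
z = -0.75 gives f = -0.0625, negative; keep [-1, -0.75]

-0.75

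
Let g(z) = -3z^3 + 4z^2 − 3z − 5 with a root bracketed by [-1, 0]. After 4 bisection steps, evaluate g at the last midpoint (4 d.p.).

-0.0720

m = -0.5, g(m) = -2.125 (−); new bracket [-1, -0.5]
m = -0.75, g(m) = 0.765625 (+); new bracket [-0.75, -0.5]
m = -0.625, g(m) = -0.830078 (−); new bracket [-0.75, -0.625]
m = -0.6875, g(m) = -0.072 (−); new bracket [-0.75, -0.6875]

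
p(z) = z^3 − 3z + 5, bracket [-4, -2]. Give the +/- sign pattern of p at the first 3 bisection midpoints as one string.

--+

z = -3 gives p = -13, negative; keep [-3, -2]
z = -2.5 gives p = -3.125, negative; keep [-2.5, -2]
z = -2.25 gives p = 0.359375, positive; keep [-2.5, -2.25]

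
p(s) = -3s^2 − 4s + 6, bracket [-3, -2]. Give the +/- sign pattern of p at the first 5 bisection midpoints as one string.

midpoint -2.5: p = -2.75 < 0 → [-2.5, -2]
midpoint -2.25: p = -0.1875 < 0 → [-2.25, -2]
midpoint -2.125: p = 0.953125 > 0 → [-2.25, -2.125]
midpoint -2.1875: p = 0.3945 > 0 → [-2.25, -2.1875]
midpoint -2.21875: p = 0.1064 > 0 → [-2.25, -2.21875]

--+++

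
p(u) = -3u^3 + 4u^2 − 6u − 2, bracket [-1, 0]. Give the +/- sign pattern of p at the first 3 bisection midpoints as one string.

+-+

u = -0.5 gives p = 2.375, positive; keep [-0.5, 0]
u = -0.25 gives p = -0.203125, negative; keep [-0.5, -0.25]
u = -0.375 gives p = 0.970703, positive; keep [-0.375, -0.25]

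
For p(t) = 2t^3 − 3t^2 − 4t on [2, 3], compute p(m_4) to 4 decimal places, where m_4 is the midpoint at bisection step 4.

m = 2.5, p(m) = 2.5 (+); new bracket [2, 2.5]
m = 2.25, p(m) = -1.40625 (−); new bracket [2.25, 2.5]
m = 2.375, p(m) = 0.371094 (+); new bracket [2.25, 2.375]
m = 2.3125, p(m) = -0.5601 (−); new bracket [2.3125, 2.375]

-0.5601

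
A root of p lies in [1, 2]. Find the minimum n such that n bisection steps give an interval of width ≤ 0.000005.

Width after n steps is 1/2^n. Need 2^n ≥ 1/0.000005 = 200000.
2^17 = 131072 < 200000 ≤ 2^18 = 262144, so n = 18.

18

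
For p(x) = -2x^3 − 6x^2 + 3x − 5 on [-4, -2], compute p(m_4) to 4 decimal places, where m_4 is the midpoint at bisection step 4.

midpoint -3: p = -14 < 0 → [-4, -3]
midpoint -3.5: p = -3.25 < 0 → [-4, -3.5]
midpoint -3.75: p = 4.84375 > 0 → [-3.75, -3.5]
midpoint -3.625: p = 0.5508 > 0 → [-3.625, -3.5]

0.5508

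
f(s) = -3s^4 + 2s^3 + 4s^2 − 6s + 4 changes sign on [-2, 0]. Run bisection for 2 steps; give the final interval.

[-2, -1.5]

f(-1) = 9 > 0, so the root lies in [-2, -1]
f(-1.5) = 0.0625 > 0, so the root lies in [-2, -1.5]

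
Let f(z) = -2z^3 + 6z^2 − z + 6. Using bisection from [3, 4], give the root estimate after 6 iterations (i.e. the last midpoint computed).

3.140625

midpoint 3.5: f = -9.75 < 0 → [3, 3.5]
midpoint 3.25: f = -2.53125 < 0 → [3, 3.25]
midpoint 3.125: f = 0.433594 > 0 → [3.125, 3.25]
midpoint 3.1875: f = -0.9976 < 0 → [3.125, 3.1875]
midpoint 3.15625: f = -0.2693 < 0 → [3.125, 3.15625]
midpoint 3.140625: f = 0.0853 > 0 → [3.140625, 3.15625]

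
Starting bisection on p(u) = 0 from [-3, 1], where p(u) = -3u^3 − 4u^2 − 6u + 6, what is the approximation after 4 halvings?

0.75

u = -1 gives p = 11, positive; keep [-1, 1]
u = 0 gives p = 6, positive; keep [0, 1]
u = 0.5 gives p = 1.625, positive; keep [0.5, 1]
u = 0.75 gives p = -2.0156, negative; keep [0.5, 0.75]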